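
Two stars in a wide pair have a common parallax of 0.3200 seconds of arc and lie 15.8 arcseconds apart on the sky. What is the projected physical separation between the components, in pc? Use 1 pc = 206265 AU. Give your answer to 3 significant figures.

0.000239 pc

d = 1/p = 1/0.3200″ = 3.125 pc.
At distance d (pc), an angle of θ arcsec spans θ·d AU: s = 15.8 × 3.125 = 49.375 AU.
= 49.375 / 206265 = 0.00023938 pc.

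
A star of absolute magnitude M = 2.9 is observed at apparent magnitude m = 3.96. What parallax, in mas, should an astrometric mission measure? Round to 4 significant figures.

61.38 mas

m − M = 3.96 − 2.9 = 1.06.
d = 10^((m−M)/5 + 1) = 10^1.212 = 16.293 pc.
p = 1/d = 1/16.293 = 0.061376 arcsec = 61.376 mas.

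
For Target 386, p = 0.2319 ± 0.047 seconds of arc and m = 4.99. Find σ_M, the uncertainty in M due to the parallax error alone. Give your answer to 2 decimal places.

σ_M = 0.44 mag

M = m − 5 log₁₀ d + 5 = m + 5 log₁₀ p + 5, so ∂M/∂p = 5/(p ln 10).
σ_M = (5/ln 10) · (σ_p/p) = 2.1715 × 0.047/0.2319 = 2.1715 × 0.20267 = 0.4401.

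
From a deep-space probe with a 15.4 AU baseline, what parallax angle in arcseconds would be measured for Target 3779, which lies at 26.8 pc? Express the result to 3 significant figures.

0.575 arcsec

p (arcsec) = B (AU) / d (pc).
p = 15.4 / 26.8 = 0.57463 arcsec.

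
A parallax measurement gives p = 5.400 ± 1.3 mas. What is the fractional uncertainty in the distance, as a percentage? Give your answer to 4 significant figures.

24.07%

For d = 1/p, |σ_d/d| = |σ_p/p|.
σ_p/p = 1.3 / 5.400 = 0.24074 = 24.074%.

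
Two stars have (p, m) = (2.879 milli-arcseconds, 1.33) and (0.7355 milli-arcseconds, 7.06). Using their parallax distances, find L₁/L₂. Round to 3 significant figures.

d₁ = 1/p₁ = 1/0.002879″ = 347.34 pc; d₂ = 1/p₂ = 1/0.0007355″ = 1359.6 pc.
M₁ = m₁ − 5 log₁₀ d₁ + 5 = 1.33 − 12.7038 + 5 = -6.3738.
M₂ = 7.06 − 15.6671 + 5 = -3.6071.
L₁/L₂ = 10^(0.4(M₂ − M₁)) = 10^(0.4 × 2.7667) = 10^1.10668 = 12.784.

L₁/L₂ = 12.8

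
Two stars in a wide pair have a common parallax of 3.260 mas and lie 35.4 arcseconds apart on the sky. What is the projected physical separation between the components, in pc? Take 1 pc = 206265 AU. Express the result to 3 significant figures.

0.0526 pc

d = 1/p = 1/0.003260″ = 306.75 pc.
At distance d (pc), an angle of θ arcsec spans θ·d AU: s = 35.4 × 306.75 = 10859 AU.
= 10859 / 206265 = 0.052646 pc.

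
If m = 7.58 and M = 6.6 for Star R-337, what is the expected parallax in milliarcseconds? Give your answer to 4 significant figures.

63.68 mas

m − M = 7.58 − 6.6 = 0.98.
d = 10^((m−M)/5 + 1) = 10^1.196 = 15.704 pc.
p = 1/d = 1/15.704 = 0.063678 arcsec = 63.678 mas.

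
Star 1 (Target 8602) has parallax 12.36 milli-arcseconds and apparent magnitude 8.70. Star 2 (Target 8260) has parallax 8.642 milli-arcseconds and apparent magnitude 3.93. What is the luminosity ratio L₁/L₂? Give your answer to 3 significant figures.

L₁/L₂ = 0.00604

d₁ = 1/p₁ = 1/0.01236″ = 80.906 pc; d₂ = 1/p₂ = 1/0.008642″ = 115.71 pc.
M₁ = m₁ − 5 log₁₀ d₁ + 5 = 8.70 − 9.5399 + 5 = 4.1601.
M₂ = 3.93 − 10.3169 + 5 = -1.3869.
L₁/L₂ = 10^(0.4(M₂ − M₁)) = 10^(0.4 × (-5.5470)) = 10^(-2.21880) = 0.0060423.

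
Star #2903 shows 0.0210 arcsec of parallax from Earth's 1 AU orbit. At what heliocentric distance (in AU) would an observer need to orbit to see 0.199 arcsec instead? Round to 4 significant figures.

9.476 AU

Parallax scales linearly with baseline: p ∝ B, so B = p_target / p_Earth × 1 AU.
B = 0.199 / 0.0210 = 9.4762 AU.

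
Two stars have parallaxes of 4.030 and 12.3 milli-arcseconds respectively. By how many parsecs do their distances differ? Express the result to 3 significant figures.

167 pc

d_A = 1/0.004030″ = 248.14 pc; d_B = 1/0.01230″ = 81.301 pc.
|d_B − d_A| = |81.301 − 248.14| = 166.84 pc.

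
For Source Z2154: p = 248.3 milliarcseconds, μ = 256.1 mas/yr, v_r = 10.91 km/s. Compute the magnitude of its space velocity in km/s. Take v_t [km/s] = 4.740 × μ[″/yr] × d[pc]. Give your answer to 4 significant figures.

d = 1/p = 1/0.2483″ = 4.0274 pc.
μ = 256.1 mas/yr = 0.2561 ″/yr.
v_t = 4.740 μ d = 4.740 × 0.2561 × 4.0274 = 4.8889 km/s.
v = √(v_r² + v_t²) = √(10.91² + 4.8889²) = √142.929 = 11.955 km/s.

11.96 km/s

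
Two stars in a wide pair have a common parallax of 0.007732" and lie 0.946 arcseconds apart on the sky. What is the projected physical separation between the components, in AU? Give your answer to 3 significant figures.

d = 1/p = 1/0.007732″ = 129.33 pc.
At distance d (pc), an angle of θ arcsec spans θ·d AU: s = 0.946 × 129.33 = 122.35 AU.

122 AU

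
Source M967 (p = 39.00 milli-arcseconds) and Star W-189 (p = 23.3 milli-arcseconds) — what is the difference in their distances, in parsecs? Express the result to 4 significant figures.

17.28 pc

d_A = 1/0.03900″ = 25.641 pc; d_B = 1/0.02330″ = 42.918 pc.
|d_B − d_A| = |42.918 − 25.641| = 17.277 pc.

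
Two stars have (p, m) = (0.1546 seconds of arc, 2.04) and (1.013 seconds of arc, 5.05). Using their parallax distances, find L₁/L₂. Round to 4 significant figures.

L₁/L₂ = 686.8

d₁ = 1/p₁ = 1/0.1546″ = 6.4683 pc; d₂ = 1/p₂ = 1/1.013″ = 0.98717 pc.
M₁ = m₁ − 5 log₁₀ d₁ + 5 = 2.04 − 4.0540 + 5 = 2.9860.
M₂ = 5.05 − (-0.0280) + 5 = 10.0780.
L₁/L₂ = 10^(0.4(M₂ − M₁)) = 10^(0.4 × 7.0920) = 10^2.83680 = 686.75.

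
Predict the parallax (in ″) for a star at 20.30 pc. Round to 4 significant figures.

p = 1/d = 1/20.3 = 0.049261 arcsec.

0.04926 ″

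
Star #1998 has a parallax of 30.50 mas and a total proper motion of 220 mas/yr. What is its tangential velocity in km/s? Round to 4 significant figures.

34.19 km/s

d = 1/p = 1/0.03050″ = 32.787 pc.
μ = 220 mas/yr = 0.220 ″/yr.
v_t = 4.74 × μ × d = 4.74 × 0.220 × 32.787 = 34.19 km/s.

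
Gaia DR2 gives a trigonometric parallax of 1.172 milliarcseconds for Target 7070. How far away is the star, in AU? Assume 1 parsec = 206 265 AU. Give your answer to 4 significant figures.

1.760 × 10^8 AU

p = 1.172 milliarcseconds = 0.001172 arcsec.
d = 1/p = 1/0.001172 = 853.24 pc.
In AU: 853.24 × 206265 = 1.7599 × 10^8 AU.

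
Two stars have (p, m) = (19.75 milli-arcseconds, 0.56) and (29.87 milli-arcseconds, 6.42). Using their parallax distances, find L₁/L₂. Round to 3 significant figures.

d₁ = 1/p₁ = 1/0.01975″ = 50.633 pc; d₂ = 1/p₂ = 1/0.02987″ = 33.478 pc.
M₁ = m₁ − 5 log₁₀ d₁ + 5 = 0.56 − 8.5222 + 5 = -2.9622.
M₂ = 6.42 − 7.6238 + 5 = 3.7962.
L₁/L₂ = 10^(0.4(M₂ − M₁)) = 10^(0.4 × 6.7584) = 10^2.70336 = 505.08.

L₁/L₂ = 505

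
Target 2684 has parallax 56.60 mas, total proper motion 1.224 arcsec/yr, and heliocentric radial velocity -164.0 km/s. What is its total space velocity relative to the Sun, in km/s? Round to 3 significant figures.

193 km/s

d = 1/p = 1/0.05660″ = 17.668 pc.
v_t = 4.740 μ d = 4.740 × 1.224 × 17.668 = 102.51 km/s.
v = √(v_r² + v_t²) = √((-164.0)² + 102.51²) = √37404.3 = 193.4 km/s.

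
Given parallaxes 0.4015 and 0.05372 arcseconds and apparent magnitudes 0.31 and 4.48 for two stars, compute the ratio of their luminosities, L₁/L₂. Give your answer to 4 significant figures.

L₁/L₂ = 0.8335

d₁ = 1/p₁ = 1/0.4015″ = 2.4907 pc; d₂ = 1/p₂ = 1/0.05372″ = 18.615 pc.
M₁ = m₁ − 5 log₁₀ d₁ + 5 = 0.31 − 1.9816 + 5 = 3.3284.
M₂ = 4.48 − 6.3493 + 5 = 3.1307.
L₁/L₂ = 10^(0.4(M₂ − M₁)) = 10^(0.4 × (-0.1977)) = 10^(-0.07908) = 0.83353.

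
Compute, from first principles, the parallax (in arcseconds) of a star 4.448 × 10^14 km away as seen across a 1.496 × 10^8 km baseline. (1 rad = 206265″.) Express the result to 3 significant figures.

θ ≈ B/d = (1.496 × 10^8) / (4.448 × 10^14) = 3.3633 × 10^-7 rad.
In arcseconds: 3.3633 × 10^-7 × 206265 = 0.069373″.

0.0694 arcsec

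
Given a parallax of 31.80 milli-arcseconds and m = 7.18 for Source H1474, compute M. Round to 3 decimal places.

d = 1/p = 1/0.03180″ = 31.447 pc.
m − M = 5 log₁₀(31.447) − 5 = 7.4879 − 5 = 2.4879.
M = m − (m − M) = 7.18 − 2.4879 = 4.692.

M = 4.692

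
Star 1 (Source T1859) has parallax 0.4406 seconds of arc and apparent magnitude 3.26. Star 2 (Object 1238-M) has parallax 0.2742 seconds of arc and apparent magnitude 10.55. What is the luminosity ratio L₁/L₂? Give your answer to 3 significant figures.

d₁ = 1/p₁ = 1/0.4406″ = 2.2696 pc; d₂ = 1/p₂ = 1/0.2742″ = 3.647 pc.
M₁ = m₁ − 5 log₁₀ d₁ + 5 = 3.26 − 1.7797 + 5 = 6.4803.
M₂ = 10.55 − 2.8097 + 5 = 12.7403.
L₁/L₂ = 10^(0.4(M₂ − M₁)) = 10^(0.4 × 6.2600) = 10^2.50400 = 319.15.

L₁/L₂ = 319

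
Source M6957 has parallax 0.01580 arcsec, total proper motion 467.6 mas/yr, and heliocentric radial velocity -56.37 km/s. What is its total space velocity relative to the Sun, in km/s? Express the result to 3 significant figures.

d = 1/p = 1/0.01580″ = 63.291 pc.
μ = 467.6 mas/yr = 0.4676 ″/yr.
v_t = 4.740 μ d = 4.740 × 0.4676 × 63.291 = 140.28 km/s.
v = √(v_r² + v_t²) = √((-56.37)² + 140.28²) = √22856.1 = 151.18 km/s.

151 km/s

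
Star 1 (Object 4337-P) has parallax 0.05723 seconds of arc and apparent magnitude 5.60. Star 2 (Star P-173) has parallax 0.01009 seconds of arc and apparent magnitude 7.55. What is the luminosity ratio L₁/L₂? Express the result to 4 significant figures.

L₁/L₂ = 0.1873

d₁ = 1/p₁ = 1/0.05723″ = 17.473 pc; d₂ = 1/p₂ = 1/0.01009″ = 99.108 pc.
M₁ = m₁ − 5 log₁₀ d₁ + 5 = 5.60 − 6.2118 + 5 = 4.3882.
M₂ = 7.55 − 9.9805 + 5 = 2.5695.
L₁/L₂ = 10^(0.4(M₂ − M₁)) = 10^(0.4 × (-1.8187)) = 10^(-0.72748) = 0.18729.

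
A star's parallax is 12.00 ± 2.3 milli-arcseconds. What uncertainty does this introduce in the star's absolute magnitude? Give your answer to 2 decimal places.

σ_M = 0.42 mag

M = m − 5 log₁₀ d + 5 = m + 5 log₁₀ p + 5, so ∂M/∂p = 5/(p ln 10).
σ_M = (5/ln 10) · (σ_p/p) = 2.1715 × 2.3/12.00 = 2.1715 × 0.19167 = 0.41621.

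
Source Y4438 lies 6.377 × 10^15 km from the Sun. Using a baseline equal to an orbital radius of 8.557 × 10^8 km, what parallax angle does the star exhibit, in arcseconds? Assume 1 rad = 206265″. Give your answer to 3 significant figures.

0.0277 arcsec

θ ≈ B/d = (8.557 × 10^8) / (6.377 × 10^15) = 1.3419 × 10^-7 rad.
In arcseconds: 1.3419 × 10^-7 × 206265 = 0.027679″.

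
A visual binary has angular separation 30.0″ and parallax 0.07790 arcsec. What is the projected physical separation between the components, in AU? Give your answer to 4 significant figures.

385.1 AU

d = 1/p = 1/0.07790″ = 12.837 pc.
At distance d (pc), an angle of θ arcsec spans θ·d AU: s = 30.0 × 12.837 = 385.11 AU.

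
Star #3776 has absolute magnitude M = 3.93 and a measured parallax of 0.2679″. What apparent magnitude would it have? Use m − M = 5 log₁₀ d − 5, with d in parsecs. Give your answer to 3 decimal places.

d = 1/p = 1/0.2679″ = 3.7327 pc.
m − M = 5 log₁₀ d − 5 = 5 log₁₀(3.7327) − 5 = 2.8601 − 5 = -2.1399.
m = M + (m − M) = 3.93 + (-2.1399) = 1.790.

m = 1.790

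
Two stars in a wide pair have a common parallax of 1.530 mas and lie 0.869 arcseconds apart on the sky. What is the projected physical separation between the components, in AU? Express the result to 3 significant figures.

d = 1/p = 1/0.001530″ = 653.59 pc.
At distance d (pc), an angle of θ arcsec spans θ·d AU: s = 0.869 × 653.59 = 567.97 AU.

568 AU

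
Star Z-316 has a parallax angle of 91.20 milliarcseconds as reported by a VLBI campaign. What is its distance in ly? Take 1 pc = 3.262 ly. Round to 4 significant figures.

p = 91.20 milliarcseconds = 0.09120 arcsec.
d = 1/p = 1/0.09120 = 10.965 pc.
In light-years: 10.965 × 3.262 = 35.768 ly.

35.77 ly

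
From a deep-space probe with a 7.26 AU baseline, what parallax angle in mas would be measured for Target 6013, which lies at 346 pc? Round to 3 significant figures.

p (arcsec) = B (AU) / d (pc).
p = 7.26 / 346 = 0.020983 arcsec = 20.983 mas.

21.0 mas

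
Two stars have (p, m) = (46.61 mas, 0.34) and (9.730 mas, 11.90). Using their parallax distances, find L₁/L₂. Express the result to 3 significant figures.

d₁ = 1/p₁ = 1/0.04661″ = 21.455 pc; d₂ = 1/p₂ = 1/0.009730″ = 102.77 pc.
M₁ = m₁ − 5 log₁₀ d₁ + 5 = 0.34 − 6.6576 + 5 = -1.3176.
M₂ = 11.90 − 10.0593 + 5 = 6.8407.
L₁/L₂ = 10^(0.4(M₂ − M₁)) = 10^(0.4 × 8.1583) = 10^3.26332 = 1833.7.

L₁/L₂ = 1830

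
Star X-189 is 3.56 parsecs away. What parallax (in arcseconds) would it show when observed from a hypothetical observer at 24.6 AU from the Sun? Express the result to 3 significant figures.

p (arcsec) = B (AU) / d (pc).
p = 24.6 / 3.56 = 6.9101 arcsec.

6.91 arcsec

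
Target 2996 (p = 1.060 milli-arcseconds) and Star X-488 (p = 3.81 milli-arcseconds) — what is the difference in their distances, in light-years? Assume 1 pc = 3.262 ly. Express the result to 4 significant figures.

d_A = 1/0.001060″ = 943.4 pc; d_B = 1/0.003810″ = 262.47 pc.
|d_B − d_A| = |262.47 − 943.4| = 680.93 pc = 680.93 × 3.262 ly = 2221.2 ly.

2221 ly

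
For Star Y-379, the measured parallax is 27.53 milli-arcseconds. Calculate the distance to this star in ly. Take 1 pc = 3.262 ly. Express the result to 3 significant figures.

p = 27.53 milli-arcseconds = 0.02753 arcsec.
d = 1/p = 1/0.02753 = 36.324 pc.
In light-years: 36.324 × 3.262 = 118.49 ly.

118 ly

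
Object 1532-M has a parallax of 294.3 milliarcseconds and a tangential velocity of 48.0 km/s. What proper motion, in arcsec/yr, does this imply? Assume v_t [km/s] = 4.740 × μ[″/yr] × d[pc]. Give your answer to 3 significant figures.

2.98 arcsec/yr

d = 1/p = 1/0.2943″ = 3.3979 pc.
μ = v_t / (4.74 d) = 48.0 / (4.74 × 3.3979) = 48.0 / 16.106 = 2.9803 ″/yr.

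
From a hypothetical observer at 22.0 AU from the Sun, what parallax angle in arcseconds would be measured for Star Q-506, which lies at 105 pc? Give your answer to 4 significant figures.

p (arcsec) = B (AU) / d (pc).
p = 22.0 / 105 = 0.20952 arcsec.

0.2095 arcsec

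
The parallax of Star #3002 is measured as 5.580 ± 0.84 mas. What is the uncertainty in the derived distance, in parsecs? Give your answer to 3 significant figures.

d = 1/p, so σ_d = σ_p / p².
σ_d = 0.000840 / (0.005580)² = 0.000840 / 0.000031136 = 26.978 pc.

27.0 pc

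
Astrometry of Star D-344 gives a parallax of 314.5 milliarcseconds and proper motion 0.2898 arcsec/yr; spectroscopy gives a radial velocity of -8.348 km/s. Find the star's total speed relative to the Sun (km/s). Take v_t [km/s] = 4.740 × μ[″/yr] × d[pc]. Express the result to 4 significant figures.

9.422 km/s

d = 1/p = 1/0.3145″ = 3.1797 pc.
v_t = 4.740 μ d = 4.740 × 0.2898 × 3.1797 = 4.3678 km/s.
v = √(v_r² + v_t²) = √((-8.348)² + 4.3678²) = √88.7668 = 9.4216 km/s.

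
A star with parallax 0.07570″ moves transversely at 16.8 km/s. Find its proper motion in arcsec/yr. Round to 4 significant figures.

0.2683 arcsec/yr

d = 1/p = 1/0.07570″ = 13.21 pc.
μ = v_t / (4.74 d) = 16.8 / (4.74 × 13.21) = 16.8 / 62.615 = 0.26831 ″/yr.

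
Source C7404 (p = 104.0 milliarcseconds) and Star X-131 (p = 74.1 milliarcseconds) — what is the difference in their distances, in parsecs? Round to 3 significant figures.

3.88 pc

d_A = 1/0.1040″ = 9.6154 pc; d_B = 1/0.07410″ = 13.495 pc.
|d_B − d_A| = |13.495 − 9.6154| = 3.8796 pc.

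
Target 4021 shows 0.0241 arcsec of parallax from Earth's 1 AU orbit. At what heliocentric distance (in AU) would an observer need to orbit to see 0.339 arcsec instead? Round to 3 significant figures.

Parallax scales linearly with baseline: p ∝ B, so B = p_target / p_Earth × 1 AU.
B = 0.339 / 0.0241 = 14.066 AU.

14.1 AU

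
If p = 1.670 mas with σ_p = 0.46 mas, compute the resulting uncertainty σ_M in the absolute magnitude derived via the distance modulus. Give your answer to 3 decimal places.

σ_M = 0.598 mag

M = m − 5 log₁₀ d + 5 = m + 5 log₁₀ p + 5, so ∂M/∂p = 5/(p ln 10).
σ_M = (5/ln 10) · (σ_p/p) = 2.1715 × 0.46/1.670 = 2.1715 × 0.27545 = 0.59814.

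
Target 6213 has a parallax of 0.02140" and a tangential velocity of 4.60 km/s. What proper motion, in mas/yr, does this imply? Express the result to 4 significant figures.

20.77 mas/yr

d = 1/p = 1/0.02140″ = 46.729 pc.
μ = v_t / (4.74 d) = 4.60 / (4.74 × 46.729) = 4.60 / 221.5 = 0.020767 ″/yr = 20.767 mas/yr.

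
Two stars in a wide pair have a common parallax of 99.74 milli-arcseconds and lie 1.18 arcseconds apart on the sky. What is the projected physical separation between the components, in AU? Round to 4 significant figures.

d = 1/p = 1/0.09974″ = 10.026 pc.
At distance d (pc), an angle of θ arcsec spans θ·d AU: s = 1.18 × 10.026 = 11.831 AU.

11.83 AU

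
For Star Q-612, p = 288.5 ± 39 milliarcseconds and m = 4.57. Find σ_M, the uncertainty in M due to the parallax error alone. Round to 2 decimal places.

M = m − 5 log₁₀ d + 5 = m + 5 log₁₀ p + 5, so ∂M/∂p = 5/(p ln 10).
σ_M = (5/ln 10) · (σ_p/p) = 2.1715 × 39/288.5 = 2.1715 × 0.13518 = 0.29354.

σ_M = 0.29 mag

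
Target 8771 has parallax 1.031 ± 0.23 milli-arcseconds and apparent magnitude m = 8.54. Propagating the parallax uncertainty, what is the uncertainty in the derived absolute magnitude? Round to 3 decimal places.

σ_M = 0.484 mag

M = m − 5 log₁₀ d + 5 = m + 5 log₁₀ p + 5, so ∂M/∂p = 5/(p ln 10).
σ_M = (5/ln 10) · (σ_p/p) = 2.1715 × 0.23/1.031 = 2.1715 × 0.22308 = 0.48442.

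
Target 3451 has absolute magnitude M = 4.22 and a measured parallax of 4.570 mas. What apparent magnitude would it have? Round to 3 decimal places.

d = 1/p = 1/0.004570″ = 218.82 pc.
m − M = 5 log₁₀ d − 5 = 5 log₁₀(218.82) − 5 = 11.7004 − 5 = 6.7004.
m = M + (m − M) = 4.22 + 6.7004 = 10.920.

m = 10.920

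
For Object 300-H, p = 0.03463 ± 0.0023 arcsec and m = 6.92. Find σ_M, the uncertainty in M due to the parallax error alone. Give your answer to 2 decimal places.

M = m − 5 log₁₀ d + 5 = m + 5 log₁₀ p + 5, so ∂M/∂p = 5/(p ln 10).
σ_M = (5/ln 10) · (σ_p/p) = 2.1715 × 0.0023/0.03463 = 2.1715 × 0.066416 = 0.14422.

σ_M = 0.14 mag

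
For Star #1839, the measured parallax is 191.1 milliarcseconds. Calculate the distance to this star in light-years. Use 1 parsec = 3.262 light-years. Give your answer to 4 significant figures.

17.07 light years

p = 191.1 milliarcseconds = 0.1911 arcsec.
d = 1/p = 1/0.1911 = 5.2329 pc.
In light-years: 5.2329 × 3.262 = 17.07 ly.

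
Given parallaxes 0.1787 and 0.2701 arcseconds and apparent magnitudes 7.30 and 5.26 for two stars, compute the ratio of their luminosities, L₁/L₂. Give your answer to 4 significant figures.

L₁/L₂ = 0.3490

d₁ = 1/p₁ = 1/0.1787″ = 5.596 pc; d₂ = 1/p₂ = 1/0.2701″ = 3.7023 pc.
M₁ = m₁ − 5 log₁₀ d₁ + 5 = 7.30 − 3.7394 + 5 = 8.5606.
M₂ = 5.26 − 2.8424 + 5 = 7.4176.
L₁/L₂ = 10^(0.4(M₂ − M₁)) = 10^(0.4 × (-1.1430)) = 10^(-0.45720) = 0.34898.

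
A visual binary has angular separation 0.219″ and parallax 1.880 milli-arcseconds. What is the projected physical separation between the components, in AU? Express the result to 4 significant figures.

d = 1/p = 1/0.001880″ = 531.91 pc.
At distance d (pc), an angle of θ arcsec spans θ·d AU: s = 0.219 × 531.91 = 116.49 AU.

116.5 AU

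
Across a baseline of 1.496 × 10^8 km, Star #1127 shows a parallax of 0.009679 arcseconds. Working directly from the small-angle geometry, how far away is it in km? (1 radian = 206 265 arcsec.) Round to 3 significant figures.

θ = 0.009679″ = 0.009679/206265 = 4.6925 × 10^-8 rad.
d = B/θ = (1.496 × 10^8) / (4.6925 × 10^-8) = 3.1881 × 10^15 km.

3.19 × 10^15 km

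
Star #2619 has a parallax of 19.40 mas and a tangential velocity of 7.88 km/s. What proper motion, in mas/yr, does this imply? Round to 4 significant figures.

32.25 mas/yr

d = 1/p = 1/0.01940″ = 51.546 pc.
μ = v_t / (4.74 d) = 7.88 / (4.74 × 51.546) = 7.88 / 244.33 = 0.032251 ″/yr = 32.251 mas/yr.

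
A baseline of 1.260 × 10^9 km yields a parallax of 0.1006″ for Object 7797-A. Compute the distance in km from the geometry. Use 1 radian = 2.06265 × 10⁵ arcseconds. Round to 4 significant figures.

θ = 0.1006″ = 0.1006/206265 = 4.8772 × 10^-7 rad.
d = B/θ = (1.260 × 10^9) / (4.8772 × 10^-7) = 2.5834 × 10^15 km.

2.583 × 10^15 km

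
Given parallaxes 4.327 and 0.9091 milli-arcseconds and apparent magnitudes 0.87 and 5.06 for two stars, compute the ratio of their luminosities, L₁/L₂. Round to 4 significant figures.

L₁/L₂ = 2.093

d₁ = 1/p₁ = 1/0.004327″ = 231.11 pc; d₂ = 1/p₂ = 1/0.0009091″ = 1100 pc.
M₁ = m₁ − 5 log₁₀ d₁ + 5 = 0.87 − 11.8191 + 5 = -5.9491.
M₂ = 5.06 − 15.2070 + 5 = -5.1470.
L₁/L₂ = 10^(0.4(M₂ − M₁)) = 10^(0.4 × 0.8021) = 10^0.32084 = 2.0933.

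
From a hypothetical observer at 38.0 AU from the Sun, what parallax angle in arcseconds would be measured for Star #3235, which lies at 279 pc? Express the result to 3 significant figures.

p (arcsec) = B (AU) / d (pc).
p = 38.0 / 279 = 0.1362 arcsec.

0.136 arcsec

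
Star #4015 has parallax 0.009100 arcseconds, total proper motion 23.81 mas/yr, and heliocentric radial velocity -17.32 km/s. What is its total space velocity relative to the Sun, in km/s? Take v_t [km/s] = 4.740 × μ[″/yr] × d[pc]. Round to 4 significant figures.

d = 1/p = 1/0.009100″ = 109.89 pc.
μ = 23.81 mas/yr = 0.02381 ″/yr.
v_t = 4.740 μ d = 4.740 × 0.02381 × 109.89 = 12.402 km/s.
v = √(v_r² + v_t²) = √((-17.32)² + 12.402²) = √453.792 = 21.302 km/s.

21.30 km/s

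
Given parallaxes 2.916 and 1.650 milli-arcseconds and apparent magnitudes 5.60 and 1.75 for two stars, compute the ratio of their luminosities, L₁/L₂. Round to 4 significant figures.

d₁ = 1/p₁ = 1/0.002916″ = 342.94 pc; d₂ = 1/p₂ = 1/0.001650″ = 606.06 pc.
M₁ = m₁ − 5 log₁₀ d₁ + 5 = 5.60 − 12.6761 + 5 = -2.0761.
M₂ = 1.75 − 13.9126 + 5 = -7.1626.
L₁/L₂ = 10^(0.4(M₂ − M₁)) = 10^(0.4 × (-5.0865)) = 10^(-2.03460) = 0.0092342.

L₁/L₂ = 0.009234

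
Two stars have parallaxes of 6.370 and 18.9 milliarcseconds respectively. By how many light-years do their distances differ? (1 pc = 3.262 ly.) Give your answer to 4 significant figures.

d_A = 1/0.006370″ = 156.99 pc; d_B = 1/0.01890″ = 52.91 pc.
|d_B − d_A| = |52.91 − 156.99| = 104.08 pc = 104.08 × 3.262 ly = 339.51 ly.

339.5 ly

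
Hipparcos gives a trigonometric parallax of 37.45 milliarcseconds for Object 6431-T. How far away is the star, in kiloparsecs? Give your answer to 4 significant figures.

0.02670 kpc

p = 37.45 milliarcseconds = 0.03745 arcsec.
d = 1/p = 1/0.03745 = 26.702 pc.
= 0.026702 kpc.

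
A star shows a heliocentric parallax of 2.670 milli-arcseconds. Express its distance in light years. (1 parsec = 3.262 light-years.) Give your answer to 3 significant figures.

1220 light years

p = 2.670 milli-arcseconds = 0.002670 arcsec.
d = 1/p = 1/0.002670 = 374.53 pc.
In light-years: 374.53 × 3.262 = 1221.7 ly.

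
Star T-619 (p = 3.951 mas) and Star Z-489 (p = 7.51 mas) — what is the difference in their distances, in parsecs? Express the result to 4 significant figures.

d_A = 1/0.003951″ = 253.1 pc; d_B = 1/0.007510″ = 133.16 pc.
|d_B − d_A| = |133.16 − 253.1| = 119.94 pc.

119.9 pc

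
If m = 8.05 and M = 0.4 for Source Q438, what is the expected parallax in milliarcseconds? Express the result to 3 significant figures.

m − M = 8.05 − 0.4 = 7.65.
d = 10^((m−M)/5 + 1) = 10^2.530 = 338.84 pc.
p = 1/d = 1/338.84 = 0.0029512 arcsec = 2.9512 mas.

2.95 mas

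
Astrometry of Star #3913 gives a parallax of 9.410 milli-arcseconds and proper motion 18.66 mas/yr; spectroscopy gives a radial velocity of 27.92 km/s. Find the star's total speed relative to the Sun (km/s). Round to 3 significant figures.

d = 1/p = 1/0.009410″ = 106.27 pc.
μ = 18.66 mas/yr = 0.01866 ″/yr.
v_t = 4.740 μ d = 4.740 × 0.01866 × 106.27 = 9.3994 km/s.
v = √(v_r² + v_t²) = √(27.92² + 9.3994²) = √867.875 = 29.46 km/s.

29.5 km/s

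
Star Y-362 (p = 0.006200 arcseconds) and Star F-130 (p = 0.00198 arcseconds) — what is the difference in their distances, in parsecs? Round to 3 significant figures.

d_A = 1/0.006200″ = 161.29 pc; d_B = 1/0.001980″ = 505.05 pc.
|d_B − d_A| = |505.05 − 161.29| = 343.76 pc.

344 pc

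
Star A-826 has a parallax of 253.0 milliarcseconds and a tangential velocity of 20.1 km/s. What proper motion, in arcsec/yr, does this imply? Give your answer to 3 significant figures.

1.07 arcsec/yr

d = 1/p = 1/0.2530″ = 3.9526 pc.
μ = v_t / (4.74 d) = 20.1 / (4.74 × 3.9526) = 20.1 / 18.735 = 1.0729 ″/yr.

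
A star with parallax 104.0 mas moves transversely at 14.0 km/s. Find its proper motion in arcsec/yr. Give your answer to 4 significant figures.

0.3072 arcsec/yr

d = 1/p = 1/0.1040″ = 9.6154 pc.
μ = v_t / (4.74 d) = 14.0 / (4.74 × 9.6154) = 14.0 / 45.577 = 0.30717 ″/yr.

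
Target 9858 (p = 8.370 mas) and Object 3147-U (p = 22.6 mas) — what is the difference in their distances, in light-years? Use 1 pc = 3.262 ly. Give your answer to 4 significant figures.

245.4 ly

d_A = 1/0.008370″ = 119.47 pc; d_B = 1/0.02260″ = 44.248 pc.
|d_B − d_A| = |44.248 − 119.47| = 75.222 pc = 75.222 × 3.262 ly = 245.37 ly.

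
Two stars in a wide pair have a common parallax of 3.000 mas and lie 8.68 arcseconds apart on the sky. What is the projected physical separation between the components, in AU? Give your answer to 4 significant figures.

2893 AU

d = 1/p = 1/0.003000″ = 333.33 pc.
At distance d (pc), an angle of θ arcsec spans θ·d AU: s = 8.68 × 333.33 = 2893.3 AU.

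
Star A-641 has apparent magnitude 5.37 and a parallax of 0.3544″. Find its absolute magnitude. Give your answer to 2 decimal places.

d = 1/p = 1/0.3544″ = 2.8217 pc.
m − M = 5 log₁₀(2.8217) − 5 = 2.2526 − 5 = -2.7474.
M = m − (m − M) = 5.37 − (-2.7474) = 8.12.

M = 8.12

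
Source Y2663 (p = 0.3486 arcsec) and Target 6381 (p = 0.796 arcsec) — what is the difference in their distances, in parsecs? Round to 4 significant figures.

1.612 pc

d_A = 1/0.3486″ = 2.8686 pc; d_B = 1/0.7960″ = 1.2563 pc.
|d_B − d_A| = |1.2563 − 2.8686| = 1.6123 pc.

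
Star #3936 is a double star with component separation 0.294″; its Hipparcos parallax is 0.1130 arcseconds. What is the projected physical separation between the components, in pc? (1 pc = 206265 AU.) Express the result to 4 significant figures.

1.261 × 10^-5 pc

d = 1/p = 1/0.1130″ = 8.8496 pc.
At distance d (pc), an angle of θ arcsec spans θ·d AU: s = 0.294 × 8.8496 = 2.6018 AU.
= 2.6018 / 206265 = 1.2614 × 10^-5 pc.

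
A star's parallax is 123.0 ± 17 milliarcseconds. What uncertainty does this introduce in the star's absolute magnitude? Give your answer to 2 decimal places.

M = m − 5 log₁₀ d + 5 = m + 5 log₁₀ p + 5, so ∂M/∂p = 5/(p ln 10).
σ_M = (5/ln 10) · (σ_p/p) = 2.1715 × 17/123.0 = 2.1715 × 0.13821 = 0.30012.

σ_M = 0.30 mag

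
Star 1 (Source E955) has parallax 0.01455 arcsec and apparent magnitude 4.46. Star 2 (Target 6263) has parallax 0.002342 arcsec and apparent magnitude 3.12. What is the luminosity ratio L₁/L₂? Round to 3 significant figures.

d₁ = 1/p₁ = 1/0.01455″ = 68.729 pc; d₂ = 1/p₂ = 1/0.002342″ = 426.99 pc.
M₁ = m₁ − 5 log₁₀ d₁ + 5 = 4.46 − 9.1857 + 5 = 0.2743.
M₂ = 3.12 − 13.1521 + 5 = -5.0321.
L₁/L₂ = 10^(0.4(M₂ − M₁)) = 10^(0.4 × (-5.3064)) = 10^(-2.12256) = 0.0075412.

L₁/L₂ = 0.00754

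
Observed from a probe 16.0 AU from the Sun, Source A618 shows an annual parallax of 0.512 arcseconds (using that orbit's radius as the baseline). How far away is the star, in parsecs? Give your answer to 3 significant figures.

31.3 pc

With baseline B (in AU) and parallax p (in arcsec), d = B/p parsecs.
d = 16.0 / 0.512 = 31.25 pc.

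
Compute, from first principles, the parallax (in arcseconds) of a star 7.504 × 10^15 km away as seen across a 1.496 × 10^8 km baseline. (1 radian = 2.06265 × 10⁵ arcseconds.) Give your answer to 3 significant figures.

0.00411 arcsec

θ ≈ B/d = (1.496 × 10^8) / (7.504 × 10^15) = 1.9936 × 10^-8 rad.
In arcseconds: 1.9936 × 10^-8 × 206265 = 0.0041121″.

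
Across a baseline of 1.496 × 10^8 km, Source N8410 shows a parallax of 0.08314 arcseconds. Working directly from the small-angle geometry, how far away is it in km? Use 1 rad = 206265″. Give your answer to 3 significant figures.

3.71 × 10^14 km

θ = 0.08314″ = 0.08314/206265 = 4.0307 × 10^-7 rad.
d = B/θ = (1.496 × 10^8) / (4.0307 × 10^-7) = 3.7115 × 10^14 km.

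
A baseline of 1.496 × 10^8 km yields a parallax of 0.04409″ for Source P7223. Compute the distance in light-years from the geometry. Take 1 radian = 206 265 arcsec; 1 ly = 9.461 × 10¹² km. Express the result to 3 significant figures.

θ = 0.04409″ = 0.04409/206265 = 2.1375 × 10^-7 rad.
d = B/θ = (1.496 × 10^8) / (2.1375 × 10^-7) = 6.9988 × 10^14 km = (6.9988 × 10^14) / (9.461 × 10^12) ly = 73.975 ly.

74.0 ly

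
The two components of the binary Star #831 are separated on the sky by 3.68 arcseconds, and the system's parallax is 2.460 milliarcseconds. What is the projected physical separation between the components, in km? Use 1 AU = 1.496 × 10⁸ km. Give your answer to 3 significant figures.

d = 1/p = 1/0.002460″ = 406.5 pc.
At distance d (pc), an angle of θ arcsec spans θ·d AU: s = 3.68 × 406.5 = 1495.9 AU.
= 1495.9 × 1.496 × 10⁸ km = 2.2379 × 10^11 km.

2.24 × 10^11 km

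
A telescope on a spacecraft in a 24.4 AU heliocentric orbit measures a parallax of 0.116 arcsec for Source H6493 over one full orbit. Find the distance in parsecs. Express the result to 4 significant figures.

210.3 pc

With baseline B (in AU) and parallax p (in arcsec), d = B/p parsecs.
d = 24.4 / 0.116 = 210.34 pc.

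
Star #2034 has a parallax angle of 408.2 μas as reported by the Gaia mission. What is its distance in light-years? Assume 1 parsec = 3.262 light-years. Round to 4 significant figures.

p = 408.2 μas = 0.0004082 arcsec.
d = 1/p = 1/0.0004082 = 2449.8 pc.
In light-years: 2449.8 × 3.262 = 7991.2 ly.

7991 light years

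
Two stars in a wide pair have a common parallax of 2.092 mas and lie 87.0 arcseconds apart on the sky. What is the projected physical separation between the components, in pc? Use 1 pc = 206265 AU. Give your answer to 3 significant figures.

d = 1/p = 1/0.002092″ = 478.01 pc.
At distance d (pc), an angle of θ arcsec spans θ·d AU: s = 87.0 × 478.01 = 41587 AU.
= 41587 / 206265 = 0.20162 pc.

0.202 pc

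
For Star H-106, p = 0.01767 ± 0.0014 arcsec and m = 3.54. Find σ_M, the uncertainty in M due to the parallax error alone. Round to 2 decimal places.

σ_M = 0.17 mag

M = m − 5 log₁₀ d + 5 = m + 5 log₁₀ p + 5, so ∂M/∂p = 5/(p ln 10).
σ_M = (5/ln 10) · (σ_p/p) = 2.1715 × 0.0014/0.01767 = 2.1715 × 0.07923 = 0.17205.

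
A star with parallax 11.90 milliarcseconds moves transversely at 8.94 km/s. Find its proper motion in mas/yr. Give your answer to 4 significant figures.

22.44 mas/yr

d = 1/p = 1/0.01190″ = 84.034 pc.
μ = v_t / (4.74 d) = 8.94 / (4.74 × 84.034) = 8.94 / 398.32 = 0.022444 ″/yr = 22.444 mas/yr.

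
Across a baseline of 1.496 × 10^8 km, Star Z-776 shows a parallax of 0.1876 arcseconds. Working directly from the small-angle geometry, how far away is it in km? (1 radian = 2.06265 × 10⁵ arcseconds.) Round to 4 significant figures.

θ = 0.1876″ = 0.1876/206265 = 9.0951 × 10^-7 rad.
d = B/θ = (1.496 × 10^8) / (9.0951 × 10^-7) = 1.6448 × 10^14 km.

1.645 × 10^14 km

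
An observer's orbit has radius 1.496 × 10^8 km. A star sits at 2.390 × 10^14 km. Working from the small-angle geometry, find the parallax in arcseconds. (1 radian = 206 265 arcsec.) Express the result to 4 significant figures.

0.1291 arcsec

θ ≈ B/d = (1.496 × 10^8) / (2.390 × 10^14) = 6.2594 × 10^-7 rad.
In arcseconds: 6.2594 × 10^-7 × 206265 = 0.12911″.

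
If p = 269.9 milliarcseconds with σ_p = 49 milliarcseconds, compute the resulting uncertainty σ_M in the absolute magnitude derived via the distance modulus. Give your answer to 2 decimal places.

σ_M = 0.39 mag

M = m − 5 log₁₀ d + 5 = m + 5 log₁₀ p + 5, so ∂M/∂p = 5/(p ln 10).
σ_M = (5/ln 10) · (σ_p/p) = 2.1715 × 49/269.9 = 2.1715 × 0.18155 = 0.39424.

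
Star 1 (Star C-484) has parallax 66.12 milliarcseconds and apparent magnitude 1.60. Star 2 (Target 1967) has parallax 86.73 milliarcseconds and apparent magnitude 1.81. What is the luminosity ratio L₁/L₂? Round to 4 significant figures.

d₁ = 1/p₁ = 1/0.06612″ = 15.124 pc; d₂ = 1/p₂ = 1/0.08673″ = 11.53 pc.
M₁ = m₁ − 5 log₁₀ d₁ + 5 = 1.60 − 5.8983 + 5 = 0.7017.
M₂ = 1.81 − 5.3091 + 5 = 1.5009.
L₁/L₂ = 10^(0.4(M₂ − M₁)) = 10^(0.4 × 0.7992) = 10^0.31968 = 2.0878.

L₁/L₂ = 2.088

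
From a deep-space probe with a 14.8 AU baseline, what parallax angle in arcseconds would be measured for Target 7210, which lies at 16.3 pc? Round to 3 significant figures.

0.908 arcsec

p (arcsec) = B (AU) / d (pc).
p = 14.8 / 16.3 = 0.90798 arcsec.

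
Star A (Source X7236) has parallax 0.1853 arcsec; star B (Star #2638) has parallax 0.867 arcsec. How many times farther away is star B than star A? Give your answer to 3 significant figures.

0.214

Since d = 1/p, d_B/d_A = p_A/p_B.
= 0.1853 / 0.867 = 0.21373.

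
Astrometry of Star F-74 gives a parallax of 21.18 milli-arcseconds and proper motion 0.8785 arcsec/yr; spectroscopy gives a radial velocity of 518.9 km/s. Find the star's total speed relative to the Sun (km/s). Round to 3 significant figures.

555 km/s

d = 1/p = 1/0.02118″ = 47.214 pc.
v_t = 4.740 μ d = 4.740 × 0.8785 × 47.214 = 196.6 km/s.
v = √(v_r² + v_t²) = √(518.9² + 196.6²) = √307909 = 554.9 km/s.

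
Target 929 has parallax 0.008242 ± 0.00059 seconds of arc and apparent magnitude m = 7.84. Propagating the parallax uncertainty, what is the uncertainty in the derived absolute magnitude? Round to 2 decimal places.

M = m − 5 log₁₀ d + 5 = m + 5 log₁₀ p + 5, so ∂M/∂p = 5/(p ln 10).
σ_M = (5/ln 10) · (σ_p/p) = 2.1715 × 0.00059/0.008242 = 2.1715 × 0.071585 = 0.15545.

σ_M = 0.16 mag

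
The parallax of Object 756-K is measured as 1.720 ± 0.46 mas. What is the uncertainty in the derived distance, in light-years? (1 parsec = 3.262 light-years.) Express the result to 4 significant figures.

d = 1/p, so σ_d = σ_p / p².
σ_d = 0.000460 / (0.001720)² = 0.000460 / 0.0000029584 = 155.49 pc = 155.49 × 3.262 ly = 507.21 ly.

507.2 ly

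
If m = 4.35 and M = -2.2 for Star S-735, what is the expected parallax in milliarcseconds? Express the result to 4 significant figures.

m − M = 4.35 − (-2.2) = 6.55.
d = 10^((m−M)/5 + 1) = 10^2.310 = 204.17 pc.
p = 1/d = 1/204.17 = 0.0048979 arcsec = 4.8979 mas.

4.898 mas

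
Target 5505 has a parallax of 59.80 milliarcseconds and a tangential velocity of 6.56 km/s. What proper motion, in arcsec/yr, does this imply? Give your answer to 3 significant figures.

d = 1/p = 1/0.05980″ = 16.722 pc.
μ = v_t / (4.74 d) = 6.56 / (4.74 × 16.722) = 6.56 / 79.262 = 0.082763 ″/yr.

0.0828 arcsec/yr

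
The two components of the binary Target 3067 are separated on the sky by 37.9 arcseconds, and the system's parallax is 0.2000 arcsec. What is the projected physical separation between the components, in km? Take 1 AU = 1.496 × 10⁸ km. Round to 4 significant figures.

2.835 × 10^10 km

d = 1/p = 1/0.2000″ = 5 pc.
At distance d (pc), an angle of θ arcsec spans θ·d AU: s = 37.9 × 5 = 189.5 AU.
= 189.5 × 1.496 × 10⁸ km = 2.8349 × 10^10 km.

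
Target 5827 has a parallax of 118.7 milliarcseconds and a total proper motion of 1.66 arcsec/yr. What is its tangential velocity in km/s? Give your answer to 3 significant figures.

66.3 km/s

d = 1/p = 1/0.1187″ = 8.4246 pc.
v_t = 4.74 × μ × d = 4.74 × 1.66 × 8.4246 = 66.288 km/s.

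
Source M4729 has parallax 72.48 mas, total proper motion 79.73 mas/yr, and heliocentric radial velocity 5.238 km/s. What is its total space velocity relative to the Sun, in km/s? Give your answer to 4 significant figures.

7.391 km/s

d = 1/p = 1/0.07248″ = 13.797 pc.
μ = 79.73 mas/yr = 0.07973 ″/yr.
v_t = 4.740 μ d = 4.740 × 0.07973 × 13.797 = 5.2142 km/s.
v = √(v_r² + v_t²) = √(5.238² + 5.2142²) = √54.6245 = 7.3908 km/s.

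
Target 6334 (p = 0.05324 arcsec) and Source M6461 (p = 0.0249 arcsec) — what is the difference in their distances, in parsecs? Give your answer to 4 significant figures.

d_A = 1/0.05324″ = 18.783 pc; d_B = 1/0.02490″ = 40.161 pc.
|d_B − d_A| = |40.161 − 18.783| = 21.378 pc.

21.38 pc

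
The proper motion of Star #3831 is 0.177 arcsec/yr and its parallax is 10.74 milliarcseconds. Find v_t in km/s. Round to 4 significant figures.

d = 1/p = 1/0.01074″ = 93.11 pc.
v_t = 4.74 × μ × d = 4.74 × 0.177 × 93.11 = 78.117 km/s.

78.12 km/s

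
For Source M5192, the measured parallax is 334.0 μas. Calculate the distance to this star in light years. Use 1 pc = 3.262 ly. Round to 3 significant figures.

9770 light years

p = 334.0 μas = 0.0003340 arcsec.
d = 1/p = 1/0.0003340 = 2994 pc.
In light-years: 2994 × 3.262 = 9766.4 ly.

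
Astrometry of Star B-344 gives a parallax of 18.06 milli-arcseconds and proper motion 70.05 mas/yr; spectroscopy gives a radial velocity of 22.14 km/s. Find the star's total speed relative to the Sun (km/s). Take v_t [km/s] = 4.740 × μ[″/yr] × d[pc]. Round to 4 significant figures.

d = 1/p = 1/0.01806″ = 55.371 pc.
μ = 70.05 mas/yr = 0.07005 ″/yr.
v_t = 4.740 μ d = 4.740 × 0.07005 × 55.371 = 18.385 km/s.
v = √(v_r² + v_t²) = √(22.14² + 18.385²) = √828.188 = 28.778 km/s.

28.78 km/s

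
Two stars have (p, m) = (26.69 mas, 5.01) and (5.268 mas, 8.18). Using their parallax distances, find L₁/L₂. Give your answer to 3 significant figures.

L₁/L₂ = 0.722

d₁ = 1/p₁ = 1/0.02669″ = 37.467 pc; d₂ = 1/p₂ = 1/0.005268″ = 189.83 pc.
M₁ = m₁ − 5 log₁₀ d₁ + 5 = 5.01 − 7.8682 + 5 = 2.1418.
M₂ = 8.18 − 11.3918 + 5 = 1.7882.
L₁/L₂ = 10^(0.4(M₂ − M₁)) = 10^(0.4 × (-0.3536)) = 10^(-0.14144) = 0.72204.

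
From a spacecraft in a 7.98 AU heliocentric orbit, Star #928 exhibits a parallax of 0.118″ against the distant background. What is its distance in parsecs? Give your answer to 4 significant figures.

With baseline B (in AU) and parallax p (in arcsec), d = B/p parsecs.
d = 7.98 / 0.118 = 67.627 pc.

67.63 pc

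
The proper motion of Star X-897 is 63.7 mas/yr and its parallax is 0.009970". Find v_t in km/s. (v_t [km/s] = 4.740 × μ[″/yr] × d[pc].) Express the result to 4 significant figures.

d = 1/p = 1/0.009970″ = 100.3 pc.
μ = 63.7 mas/yr = 0.0637 ″/yr.
v_t = 4.74 × μ × d = 4.74 × 0.0637 × 100.3 = 30.284 km/s.

30.28 km/s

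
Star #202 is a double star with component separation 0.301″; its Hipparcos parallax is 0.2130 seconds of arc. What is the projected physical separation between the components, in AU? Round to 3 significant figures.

d = 1/p = 1/0.2130″ = 4.6948 pc.
At distance d (pc), an angle of θ arcsec spans θ·d AU: s = 0.301 × 4.6948 = 1.4131 AU.

1.41 AU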